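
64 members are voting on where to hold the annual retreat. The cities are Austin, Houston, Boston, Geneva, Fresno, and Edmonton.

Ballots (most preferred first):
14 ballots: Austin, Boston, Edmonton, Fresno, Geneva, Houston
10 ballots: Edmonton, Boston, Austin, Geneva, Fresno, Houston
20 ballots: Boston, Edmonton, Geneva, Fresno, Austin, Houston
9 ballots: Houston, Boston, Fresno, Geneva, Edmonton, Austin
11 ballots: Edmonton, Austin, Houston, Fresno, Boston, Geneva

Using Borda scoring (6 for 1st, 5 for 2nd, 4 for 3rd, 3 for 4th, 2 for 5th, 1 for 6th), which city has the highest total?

Austin: 14×6 + 10×4 + 20×2 + 9×1 + 11×5 = 228
Houston: 14×1 + 10×1 + 20×1 + 9×6 + 11×4 = 142
Boston: 14×5 + 10×5 + 20×6 + 9×5 + 11×2 = 307
Geneva: 14×2 + 10×3 + 20×4 + 9×3 + 11×1 = 176
Fresno: 14×3 + 10×2 + 20×3 + 9×4 + 11×3 = 191
Edmonton: 14×4 + 10×6 + 20×5 + 9×2 + 11×6 = 300

Boston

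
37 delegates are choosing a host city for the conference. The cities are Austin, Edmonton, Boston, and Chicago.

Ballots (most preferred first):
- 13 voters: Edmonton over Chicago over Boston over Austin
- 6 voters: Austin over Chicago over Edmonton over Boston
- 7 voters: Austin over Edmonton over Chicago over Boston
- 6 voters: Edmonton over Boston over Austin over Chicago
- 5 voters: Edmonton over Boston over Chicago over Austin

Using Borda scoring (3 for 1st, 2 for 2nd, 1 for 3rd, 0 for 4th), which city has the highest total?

Austin: 13×0 + 6×3 + 7×3 + 6×1 + 5×0 = 45
Edmonton: 13×3 + 6×1 + 7×2 + 6×3 + 5×3 = 92
Boston: 13×1 + 6×0 + 7×0 + 6×2 + 5×2 = 35
Chicago: 13×2 + 6×2 + 7×1 + 6×0 + 5×1 = 50

Edmonton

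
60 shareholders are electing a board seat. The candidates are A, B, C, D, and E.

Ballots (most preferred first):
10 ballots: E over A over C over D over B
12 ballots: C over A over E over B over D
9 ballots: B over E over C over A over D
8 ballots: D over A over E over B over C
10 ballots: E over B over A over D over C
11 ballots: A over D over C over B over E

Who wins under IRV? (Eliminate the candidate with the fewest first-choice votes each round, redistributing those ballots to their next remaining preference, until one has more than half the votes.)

Round 1: A 11, B 9, C 12, D 8, E 20. D eliminated.
Round 2: A 19, B 9, C 12, E 20. B eliminated.
Round 3: A 19, C 12, E 29. C eliminated.
Round 4: A 31, E 29. A has a majority (≥31).

A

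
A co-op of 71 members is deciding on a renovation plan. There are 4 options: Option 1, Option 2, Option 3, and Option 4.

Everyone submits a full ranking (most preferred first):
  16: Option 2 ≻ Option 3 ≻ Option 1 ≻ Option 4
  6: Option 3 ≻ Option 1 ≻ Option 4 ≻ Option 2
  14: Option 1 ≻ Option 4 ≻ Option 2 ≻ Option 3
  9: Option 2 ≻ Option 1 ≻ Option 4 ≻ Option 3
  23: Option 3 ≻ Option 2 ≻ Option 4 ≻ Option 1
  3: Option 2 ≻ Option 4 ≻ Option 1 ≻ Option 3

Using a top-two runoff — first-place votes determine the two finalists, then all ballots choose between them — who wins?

Round 1 first-place votes: Option 1 14, Option 2 28, Option 3 29, Option 4 0. Option 3 and Option 2 advance.
Runoff: Option 3 is ranked above Option 2 on 29 ballots, Option 2 above Option 3 on 42.

Option 2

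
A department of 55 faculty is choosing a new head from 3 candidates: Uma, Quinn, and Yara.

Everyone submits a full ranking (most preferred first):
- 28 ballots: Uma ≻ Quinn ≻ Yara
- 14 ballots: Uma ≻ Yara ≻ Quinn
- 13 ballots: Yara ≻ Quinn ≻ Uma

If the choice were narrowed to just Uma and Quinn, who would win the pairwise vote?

Uma

Uma is ranked above Quinn on 42 ballots; Quinn above Uma on 13.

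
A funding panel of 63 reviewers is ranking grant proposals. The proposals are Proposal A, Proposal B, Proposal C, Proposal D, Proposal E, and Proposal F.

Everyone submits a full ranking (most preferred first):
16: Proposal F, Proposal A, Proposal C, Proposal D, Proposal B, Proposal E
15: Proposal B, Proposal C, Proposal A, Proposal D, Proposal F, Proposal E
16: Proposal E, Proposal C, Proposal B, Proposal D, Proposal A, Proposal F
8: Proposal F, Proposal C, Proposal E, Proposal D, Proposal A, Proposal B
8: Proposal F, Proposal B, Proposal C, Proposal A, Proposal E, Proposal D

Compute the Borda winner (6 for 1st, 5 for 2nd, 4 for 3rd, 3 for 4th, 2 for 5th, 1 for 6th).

Proposal A: 16×5 + 15×4 + 16×2 + 8×2 + 8×3 = 212
Proposal B: 16×2 + 15×6 + 16×4 + 8×1 + 8×5 = 234
Proposal C: 16×4 + 15×5 + 16×5 + 8×5 + 8×4 = 291
Proposal D: 16×3 + 15×3 + 16×3 + 8×3 + 8×1 = 173
Proposal E: 16×1 + 15×1 + 16×6 + 8×4 + 8×2 = 175
Proposal F: 16×6 + 15×2 + 16×1 + 8×6 + 8×6 = 238

Proposal C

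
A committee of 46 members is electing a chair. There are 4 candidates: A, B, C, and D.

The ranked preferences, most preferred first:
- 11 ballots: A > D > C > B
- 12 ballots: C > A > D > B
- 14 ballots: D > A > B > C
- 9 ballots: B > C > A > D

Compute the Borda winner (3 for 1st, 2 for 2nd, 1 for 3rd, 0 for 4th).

A

A: 11×3 + 12×2 + 14×2 + 9×1 = 94
B: 11×0 + 12×0 + 14×1 + 9×3 = 41
C: 11×1 + 12×3 + 14×0 + 9×2 = 65
D: 11×2 + 12×1 + 14×3 + 9×0 = 76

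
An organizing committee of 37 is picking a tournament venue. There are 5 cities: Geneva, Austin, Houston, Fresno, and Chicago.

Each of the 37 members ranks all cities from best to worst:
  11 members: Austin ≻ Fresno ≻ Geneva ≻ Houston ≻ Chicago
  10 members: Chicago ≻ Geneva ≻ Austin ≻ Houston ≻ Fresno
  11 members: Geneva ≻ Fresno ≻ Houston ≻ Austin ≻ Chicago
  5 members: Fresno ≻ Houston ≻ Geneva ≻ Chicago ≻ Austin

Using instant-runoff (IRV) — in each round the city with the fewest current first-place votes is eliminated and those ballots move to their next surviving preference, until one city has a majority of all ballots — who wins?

Round 1: Geneva 11, Austin 11, Houston 0, Fresno 5, Chicago 10. Houston eliminated.
Round 2: Geneva 11, Austin 11, Fresno 5, Chicago 10. Fresno eliminated.
Round 3: Geneva 16, Austin 11, Chicago 10. Chicago eliminated.
Round 4: Geneva 26, Austin 11. Geneva has a majority (≥19).

Geneva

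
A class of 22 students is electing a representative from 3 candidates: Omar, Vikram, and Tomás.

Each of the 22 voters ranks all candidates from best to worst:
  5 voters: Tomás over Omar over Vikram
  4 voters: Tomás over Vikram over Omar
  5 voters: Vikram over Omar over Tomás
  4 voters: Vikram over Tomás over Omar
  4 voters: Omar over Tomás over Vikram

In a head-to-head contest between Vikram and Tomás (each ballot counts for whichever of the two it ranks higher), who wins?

Vikram is ranked above Tomás on 9 ballots; Tomás above Vikram on 13.

Tomás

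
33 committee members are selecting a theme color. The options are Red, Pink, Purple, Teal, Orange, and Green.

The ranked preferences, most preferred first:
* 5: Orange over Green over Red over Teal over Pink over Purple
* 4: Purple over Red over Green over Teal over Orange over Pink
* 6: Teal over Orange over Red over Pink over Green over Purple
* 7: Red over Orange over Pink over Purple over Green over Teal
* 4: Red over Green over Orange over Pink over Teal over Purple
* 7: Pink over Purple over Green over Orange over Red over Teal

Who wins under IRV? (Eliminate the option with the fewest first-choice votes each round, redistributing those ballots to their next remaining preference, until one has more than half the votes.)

Red

Round 1: Red 11, Pink 7, Purple 4, Teal 6, Orange 5, Green 0. Green eliminated.
Round 2: Red 11, Pink 7, Purple 4, Teal 6, Orange 5. Purple eliminated.
Round 3: Red 15, Pink 7, Teal 6, Orange 5. Orange eliminated.
Round 4: Red 20, Pink 7, Teal 6. Red has a majority (≥17).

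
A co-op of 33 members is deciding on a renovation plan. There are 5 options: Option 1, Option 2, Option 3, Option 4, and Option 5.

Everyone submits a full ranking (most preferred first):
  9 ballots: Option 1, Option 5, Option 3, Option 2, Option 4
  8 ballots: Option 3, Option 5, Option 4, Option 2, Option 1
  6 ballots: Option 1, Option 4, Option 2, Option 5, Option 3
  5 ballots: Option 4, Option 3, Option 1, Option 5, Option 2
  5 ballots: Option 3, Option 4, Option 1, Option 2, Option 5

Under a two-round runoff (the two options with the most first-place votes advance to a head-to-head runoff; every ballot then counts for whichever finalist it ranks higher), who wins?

Option 3

Round 1 first-place votes: Option 1 15, Option 2 0, Option 3 13, Option 4 5, Option 5 0. Option 1 and Option 3 advance.
Runoff: Option 1 is ranked above Option 3 on 15 ballots, Option 3 above Option 1 on 18.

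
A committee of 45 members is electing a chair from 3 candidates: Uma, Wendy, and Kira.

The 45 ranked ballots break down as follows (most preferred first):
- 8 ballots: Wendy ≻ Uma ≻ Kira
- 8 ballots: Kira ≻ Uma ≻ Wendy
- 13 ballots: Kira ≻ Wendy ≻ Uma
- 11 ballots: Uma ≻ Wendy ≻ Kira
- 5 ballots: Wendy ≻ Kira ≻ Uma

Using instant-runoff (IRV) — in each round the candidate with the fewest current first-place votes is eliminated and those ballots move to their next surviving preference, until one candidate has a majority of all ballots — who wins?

Wendy

Round 1: Uma 11, Wendy 13, Kira 21. Uma eliminated.
Round 2: Wendy 24, Kira 21. Wendy has a majority (≥23).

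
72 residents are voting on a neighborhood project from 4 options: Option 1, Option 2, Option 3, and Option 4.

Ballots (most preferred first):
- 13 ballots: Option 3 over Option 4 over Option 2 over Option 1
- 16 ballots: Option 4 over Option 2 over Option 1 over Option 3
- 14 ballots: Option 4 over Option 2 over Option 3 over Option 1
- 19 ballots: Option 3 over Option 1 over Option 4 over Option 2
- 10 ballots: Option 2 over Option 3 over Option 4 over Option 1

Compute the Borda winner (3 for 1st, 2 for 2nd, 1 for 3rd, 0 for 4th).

Option 1: 13×0 + 16×1 + 14×0 + 19×2 + 10×0 = 54
Option 2: 13×1 + 16×2 + 14×2 + 19×0 + 10×3 = 103
Option 3: 13×3 + 16×0 + 14×1 + 19×3 + 10×2 = 130
Option 4: 13×2 + 16×3 + 14×3 + 19×1 + 10×1 = 145

Option 4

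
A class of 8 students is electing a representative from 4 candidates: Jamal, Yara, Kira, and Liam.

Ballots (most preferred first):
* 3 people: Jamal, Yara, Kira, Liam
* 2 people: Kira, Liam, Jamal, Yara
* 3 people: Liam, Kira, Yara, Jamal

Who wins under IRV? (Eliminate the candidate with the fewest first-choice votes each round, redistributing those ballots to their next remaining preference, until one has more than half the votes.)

Round 1: Jamal 3, Yara 0, Kira 2, Liam 3. Yara eliminated.
Round 2: Jamal 3, Kira 2, Liam 3. Kira eliminated.
Round 3: Jamal 3, Liam 5. Liam has a majority (≥5).

Liam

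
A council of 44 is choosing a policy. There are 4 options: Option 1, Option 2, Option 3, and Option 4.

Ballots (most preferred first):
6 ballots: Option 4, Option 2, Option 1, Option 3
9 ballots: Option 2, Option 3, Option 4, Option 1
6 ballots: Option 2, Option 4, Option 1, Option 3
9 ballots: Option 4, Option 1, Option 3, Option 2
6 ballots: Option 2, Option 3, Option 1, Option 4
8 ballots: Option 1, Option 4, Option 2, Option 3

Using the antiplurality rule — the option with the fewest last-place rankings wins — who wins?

Option 4

Last-place votes: Option 1 9, Option 2 9, Option 3 20, Option 4 6.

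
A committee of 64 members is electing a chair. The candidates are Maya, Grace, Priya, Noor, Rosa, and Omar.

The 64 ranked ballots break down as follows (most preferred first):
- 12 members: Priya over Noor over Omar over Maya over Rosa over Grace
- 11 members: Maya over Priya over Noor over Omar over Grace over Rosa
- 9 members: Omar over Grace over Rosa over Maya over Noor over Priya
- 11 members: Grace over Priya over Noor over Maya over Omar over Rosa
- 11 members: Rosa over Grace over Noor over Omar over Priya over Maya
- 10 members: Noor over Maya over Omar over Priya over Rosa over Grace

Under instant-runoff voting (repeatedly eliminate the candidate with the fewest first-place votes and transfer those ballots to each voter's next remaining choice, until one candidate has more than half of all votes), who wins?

Round 1: Maya 11, Grace 11, Priya 12, Noor 10, Rosa 11, Omar 9. Omar eliminated.
Round 2: Maya 11, Grace 20, Priya 12, Noor 10, Rosa 11. Noor eliminated.
Round 3: Maya 21, Grace 20, Priya 12, Rosa 11. Rosa eliminated.
Round 4: Maya 21, Grace 31, Priya 12. Priya eliminated.
Round 5: Maya 33, Grace 31. Maya has a majority (≥33).

Maya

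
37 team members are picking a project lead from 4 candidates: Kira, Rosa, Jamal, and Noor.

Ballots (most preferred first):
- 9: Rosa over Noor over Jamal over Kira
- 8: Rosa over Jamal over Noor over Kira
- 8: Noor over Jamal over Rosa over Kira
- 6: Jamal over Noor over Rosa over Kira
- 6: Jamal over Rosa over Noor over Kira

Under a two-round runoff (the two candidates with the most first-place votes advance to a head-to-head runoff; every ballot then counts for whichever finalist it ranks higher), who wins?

Jamal

Round 1 first-place votes: Kira 0, Rosa 17, Jamal 12, Noor 8. Rosa and Jamal advance.
Runoff: Rosa is ranked above Jamal on 17 ballots, Jamal above Rosa on 20.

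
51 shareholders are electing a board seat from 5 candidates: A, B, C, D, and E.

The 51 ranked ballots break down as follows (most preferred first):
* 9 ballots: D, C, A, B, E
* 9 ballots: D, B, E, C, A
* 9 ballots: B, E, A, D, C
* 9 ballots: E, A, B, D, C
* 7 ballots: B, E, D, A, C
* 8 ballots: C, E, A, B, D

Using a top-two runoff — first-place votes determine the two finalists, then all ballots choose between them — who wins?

Round 1 first-place votes: A 0, B 16, C 8, D 18, E 9. D and B advance.
Runoff: D is ranked above B on 18 ballots, B above D on 33.

B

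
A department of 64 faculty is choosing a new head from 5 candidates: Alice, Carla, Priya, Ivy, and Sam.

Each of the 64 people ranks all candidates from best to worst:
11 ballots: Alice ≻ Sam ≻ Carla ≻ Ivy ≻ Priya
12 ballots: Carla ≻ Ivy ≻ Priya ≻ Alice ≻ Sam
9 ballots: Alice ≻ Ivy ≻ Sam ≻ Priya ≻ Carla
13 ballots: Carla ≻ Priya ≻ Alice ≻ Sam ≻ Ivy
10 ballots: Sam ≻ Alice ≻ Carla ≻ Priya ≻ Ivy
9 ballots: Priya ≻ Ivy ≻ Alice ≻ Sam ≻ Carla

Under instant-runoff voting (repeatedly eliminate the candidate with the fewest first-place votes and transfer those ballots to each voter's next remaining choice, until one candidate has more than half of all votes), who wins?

Round 1: Alice 20, Carla 25, Priya 9, Ivy 0, Sam 10. Ivy eliminated.
Round 2: Alice 20, Carla 25, Priya 9, Sam 10. Priya eliminated.
Round 3: Alice 29, Carla 25, Sam 10. Sam eliminated.
Round 4: Alice 39, Carla 25. Alice has a majority (≥33).

Alice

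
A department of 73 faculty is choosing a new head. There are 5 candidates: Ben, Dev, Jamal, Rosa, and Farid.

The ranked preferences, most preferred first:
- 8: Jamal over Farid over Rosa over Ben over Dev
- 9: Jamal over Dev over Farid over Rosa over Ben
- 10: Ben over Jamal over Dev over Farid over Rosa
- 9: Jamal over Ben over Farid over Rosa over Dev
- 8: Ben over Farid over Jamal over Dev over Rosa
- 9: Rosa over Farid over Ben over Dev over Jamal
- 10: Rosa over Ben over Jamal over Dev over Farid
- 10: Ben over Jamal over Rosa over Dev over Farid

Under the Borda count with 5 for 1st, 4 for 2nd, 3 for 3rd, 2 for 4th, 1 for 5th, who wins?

Ben: 8×2 + 9×1 + 10×5 + 9×4 + 8×5 + 9×3 + 10×4 + 10×5 = 268
Dev: 8×1 + 9×4 + 10×3 + 9×1 + 8×2 + 9×2 + 10×2 + 10×2 = 157
Jamal: 8×5 + 9×5 + 10×4 + 9×5 + 8×3 + 9×1 + 10×3 + 10×4 = 273
Rosa: 8×3 + 9×2 + 10×1 + 9×2 + 8×1 + 9×5 + 10×5 + 10×3 = 203
Farid: 8×4 + 9×3 + 10×2 + 9×3 + 8×4 + 9×4 + 10×1 + 10×1 = 194

Jamal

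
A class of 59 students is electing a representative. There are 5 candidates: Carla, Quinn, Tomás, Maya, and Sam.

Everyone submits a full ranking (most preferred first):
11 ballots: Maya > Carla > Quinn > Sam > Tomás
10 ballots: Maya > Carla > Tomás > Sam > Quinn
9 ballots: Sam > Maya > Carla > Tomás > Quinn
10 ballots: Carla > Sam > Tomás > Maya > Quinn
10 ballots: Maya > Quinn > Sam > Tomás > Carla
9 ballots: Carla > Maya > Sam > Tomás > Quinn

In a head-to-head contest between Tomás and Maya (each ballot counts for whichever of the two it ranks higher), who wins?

Maya

Tomás is ranked above Maya on 10 ballots; Maya above Tomás on 49.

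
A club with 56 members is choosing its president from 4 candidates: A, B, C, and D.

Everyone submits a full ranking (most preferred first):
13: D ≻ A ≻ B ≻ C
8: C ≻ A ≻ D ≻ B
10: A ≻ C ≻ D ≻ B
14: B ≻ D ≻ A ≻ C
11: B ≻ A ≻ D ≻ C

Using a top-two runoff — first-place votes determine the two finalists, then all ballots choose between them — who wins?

D

Round 1 first-place votes: A 10, B 25, C 8, D 13. B and D advance.
Runoff: B is ranked above D on 25 ballots, D above B on 31.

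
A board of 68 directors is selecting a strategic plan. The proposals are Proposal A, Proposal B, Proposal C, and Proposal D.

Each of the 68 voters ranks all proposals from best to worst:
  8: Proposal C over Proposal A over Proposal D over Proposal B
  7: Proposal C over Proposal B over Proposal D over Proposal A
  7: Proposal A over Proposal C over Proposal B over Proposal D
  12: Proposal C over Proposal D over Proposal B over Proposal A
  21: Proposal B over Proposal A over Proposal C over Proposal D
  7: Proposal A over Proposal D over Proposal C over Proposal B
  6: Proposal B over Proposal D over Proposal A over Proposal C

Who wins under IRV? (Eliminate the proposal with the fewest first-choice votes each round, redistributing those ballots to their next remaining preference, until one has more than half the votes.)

Round 1: Proposal A 14, Proposal B 27, Proposal C 27, Proposal D 0. Proposal D eliminated.
Round 2: Proposal A 14, Proposal B 27, Proposal C 27. Proposal A eliminated.
Round 3: Proposal B 27, Proposal C 41. Proposal C has a majority (≥35).

Proposal C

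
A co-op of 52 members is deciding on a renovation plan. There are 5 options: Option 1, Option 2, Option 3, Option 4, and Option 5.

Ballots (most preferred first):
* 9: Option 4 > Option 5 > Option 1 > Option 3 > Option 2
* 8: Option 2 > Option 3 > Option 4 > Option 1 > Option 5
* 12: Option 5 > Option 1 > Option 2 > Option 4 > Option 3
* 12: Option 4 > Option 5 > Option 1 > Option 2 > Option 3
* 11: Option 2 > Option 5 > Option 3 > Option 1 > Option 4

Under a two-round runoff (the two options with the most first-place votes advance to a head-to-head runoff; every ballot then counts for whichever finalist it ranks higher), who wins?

Option 2

Round 1 first-place votes: Option 1 0, Option 2 19, Option 3 0, Option 4 21, Option 5 12. Option 4 and Option 2 advance.
Runoff: Option 4 is ranked above Option 2 on 21 ballots, Option 2 above Option 4 on 31.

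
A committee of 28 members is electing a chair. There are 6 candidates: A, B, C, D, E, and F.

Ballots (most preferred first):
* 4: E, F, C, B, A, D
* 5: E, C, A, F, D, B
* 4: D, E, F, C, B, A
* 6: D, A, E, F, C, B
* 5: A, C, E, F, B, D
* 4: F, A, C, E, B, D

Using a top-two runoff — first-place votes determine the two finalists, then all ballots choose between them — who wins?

E

Round 1 first-place votes: A 5, B 0, C 0, D 10, E 9, F 4. D and E advance.
Runoff: D is ranked above E on 10 ballots, E above D on 18.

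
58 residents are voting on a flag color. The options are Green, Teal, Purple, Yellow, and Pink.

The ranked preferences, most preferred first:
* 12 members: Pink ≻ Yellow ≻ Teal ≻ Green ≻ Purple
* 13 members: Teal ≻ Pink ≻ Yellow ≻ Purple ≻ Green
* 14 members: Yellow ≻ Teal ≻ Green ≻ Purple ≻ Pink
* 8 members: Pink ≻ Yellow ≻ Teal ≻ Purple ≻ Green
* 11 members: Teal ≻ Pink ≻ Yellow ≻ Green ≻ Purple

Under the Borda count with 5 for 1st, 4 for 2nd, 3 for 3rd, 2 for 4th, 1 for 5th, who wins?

Green: 12×2 + 13×1 + 14×3 + 8×1 + 11×2 = 109
Teal: 12×3 + 13×5 + 14×4 + 8×3 + 11×5 = 236
Purple: 12×1 + 13×2 + 14×2 + 8×2 + 11×1 = 93
Yellow: 12×4 + 13×3 + 14×5 + 8×4 + 11×3 = 222
Pink: 12×5 + 13×4 + 14×1 + 8×5 + 11×4 = 210

Teal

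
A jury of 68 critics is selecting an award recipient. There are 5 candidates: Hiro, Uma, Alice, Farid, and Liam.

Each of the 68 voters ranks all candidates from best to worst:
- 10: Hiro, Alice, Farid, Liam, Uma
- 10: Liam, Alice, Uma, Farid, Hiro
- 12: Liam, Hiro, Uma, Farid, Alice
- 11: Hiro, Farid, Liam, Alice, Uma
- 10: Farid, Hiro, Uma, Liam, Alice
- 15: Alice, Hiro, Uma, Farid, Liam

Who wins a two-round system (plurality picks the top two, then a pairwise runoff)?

Hiro

Round 1 first-place votes: Hiro 21, Uma 0, Alice 15, Farid 10, Liam 22. Liam and Hiro advance.
Runoff: Liam is ranked above Hiro on 22 ballots, Hiro above Liam on 46.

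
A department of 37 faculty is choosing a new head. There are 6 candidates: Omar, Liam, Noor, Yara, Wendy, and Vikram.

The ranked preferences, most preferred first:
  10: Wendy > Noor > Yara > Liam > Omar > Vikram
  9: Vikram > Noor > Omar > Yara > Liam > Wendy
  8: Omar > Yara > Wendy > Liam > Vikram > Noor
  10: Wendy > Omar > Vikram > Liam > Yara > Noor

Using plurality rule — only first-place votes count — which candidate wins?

First-place votes: Omar 8, Liam 0, Noor 0, Yara 0, Wendy 20, Vikram 9.

Wendy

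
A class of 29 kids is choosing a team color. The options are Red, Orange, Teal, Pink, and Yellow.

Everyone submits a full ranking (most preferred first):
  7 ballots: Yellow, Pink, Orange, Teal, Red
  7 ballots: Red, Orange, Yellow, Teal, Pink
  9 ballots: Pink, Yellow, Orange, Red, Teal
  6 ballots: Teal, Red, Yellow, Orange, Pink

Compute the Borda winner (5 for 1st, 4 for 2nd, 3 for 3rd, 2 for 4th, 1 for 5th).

Yellow

Red: 7×1 + 7×5 + 9×2 + 6×4 = 84
Orange: 7×3 + 7×4 + 9×3 + 6×2 = 88
Teal: 7×2 + 7×2 + 9×1 + 6×5 = 67
Pink: 7×4 + 7×1 + 9×5 + 6×1 = 86
Yellow: 7×5 + 7×3 + 9×4 + 6×3 = 110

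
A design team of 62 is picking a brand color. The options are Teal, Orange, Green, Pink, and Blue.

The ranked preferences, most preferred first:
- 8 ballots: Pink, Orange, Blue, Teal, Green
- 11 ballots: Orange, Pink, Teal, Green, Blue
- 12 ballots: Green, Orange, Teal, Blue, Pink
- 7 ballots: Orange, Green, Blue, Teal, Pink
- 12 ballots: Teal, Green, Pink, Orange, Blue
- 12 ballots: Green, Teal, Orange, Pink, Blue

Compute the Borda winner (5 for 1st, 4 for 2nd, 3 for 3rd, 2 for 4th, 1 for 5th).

Orange

Teal: 8×2 + 11×3 + 12×3 + 7×2 + 12×5 + 12×4 = 207
Orange: 8×4 + 11×5 + 12×4 + 7×5 + 12×2 + 12×3 = 230
Green: 8×1 + 11×2 + 12×5 + 7×4 + 12×4 + 12×5 = 226
Pink: 8×5 + 11×4 + 12×1 + 7×1 + 12×3 + 12×2 = 163
Blue: 8×3 + 11×1 + 12×2 + 7×3 + 12×1 + 12×1 = 104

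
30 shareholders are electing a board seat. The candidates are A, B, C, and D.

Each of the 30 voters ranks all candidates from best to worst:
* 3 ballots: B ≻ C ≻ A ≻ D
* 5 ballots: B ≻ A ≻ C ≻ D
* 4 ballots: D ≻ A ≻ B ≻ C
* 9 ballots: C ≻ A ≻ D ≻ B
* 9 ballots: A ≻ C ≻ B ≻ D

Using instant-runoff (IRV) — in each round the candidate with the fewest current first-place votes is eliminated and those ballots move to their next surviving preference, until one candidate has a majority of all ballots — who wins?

Round 1: A 9, B 8, C 9, D 4. D eliminated.
Round 2: A 13, B 8, C 9. B eliminated.
Round 3: A 18, C 12. A has a majority (≥16).

A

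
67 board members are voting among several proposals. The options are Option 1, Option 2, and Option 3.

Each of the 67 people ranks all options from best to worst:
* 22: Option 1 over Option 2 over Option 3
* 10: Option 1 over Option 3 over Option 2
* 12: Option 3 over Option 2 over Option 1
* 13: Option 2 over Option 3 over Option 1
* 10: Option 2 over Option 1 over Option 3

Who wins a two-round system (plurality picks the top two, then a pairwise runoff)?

Round 1 first-place votes: Option 1 32, Option 2 23, Option 3 12. Option 1 and Option 2 advance.
Runoff: Option 1 is ranked above Option 2 on 32 ballots, Option 2 above Option 1 on 35.

Option 2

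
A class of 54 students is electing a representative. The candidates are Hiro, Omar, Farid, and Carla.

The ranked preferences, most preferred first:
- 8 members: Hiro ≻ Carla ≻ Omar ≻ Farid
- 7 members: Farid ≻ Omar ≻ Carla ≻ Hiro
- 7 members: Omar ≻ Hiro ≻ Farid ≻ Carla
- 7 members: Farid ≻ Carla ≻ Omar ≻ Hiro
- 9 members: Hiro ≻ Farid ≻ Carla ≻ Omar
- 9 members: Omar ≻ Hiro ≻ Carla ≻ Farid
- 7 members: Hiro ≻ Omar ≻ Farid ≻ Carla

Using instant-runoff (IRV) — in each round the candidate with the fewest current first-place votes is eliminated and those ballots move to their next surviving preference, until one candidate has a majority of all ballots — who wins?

Omar

Round 1: Hiro 24, Omar 16, Farid 14, Carla 0. Carla eliminated.
Round 2: Hiro 24, Omar 16, Farid 14. Farid eliminated.
Round 3: Hiro 24, Omar 30. Omar has a majority (≥28).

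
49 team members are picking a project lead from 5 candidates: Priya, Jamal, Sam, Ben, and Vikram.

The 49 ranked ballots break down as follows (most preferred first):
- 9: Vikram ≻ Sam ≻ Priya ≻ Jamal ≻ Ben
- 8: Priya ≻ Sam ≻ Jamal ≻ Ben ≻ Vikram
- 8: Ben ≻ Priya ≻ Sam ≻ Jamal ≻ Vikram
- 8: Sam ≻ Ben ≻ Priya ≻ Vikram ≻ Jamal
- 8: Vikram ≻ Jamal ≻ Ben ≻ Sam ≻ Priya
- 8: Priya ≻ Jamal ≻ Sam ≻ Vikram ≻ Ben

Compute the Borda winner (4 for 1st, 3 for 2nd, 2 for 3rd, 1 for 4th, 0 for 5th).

Sam

Priya: 9×2 + 8×4 + 8×3 + 8×2 + 8×0 + 8×4 = 122
Jamal: 9×1 + 8×2 + 8×1 + 8×0 + 8×3 + 8×3 = 81
Sam: 9×3 + 8×3 + 8×2 + 8×4 + 8×1 + 8×2 = 123
Ben: 9×0 + 8×1 + 8×4 + 8×3 + 8×2 + 8×0 = 80
Vikram: 9×4 + 8×0 + 8×0 + 8×1 + 8×4 + 8×1 = 84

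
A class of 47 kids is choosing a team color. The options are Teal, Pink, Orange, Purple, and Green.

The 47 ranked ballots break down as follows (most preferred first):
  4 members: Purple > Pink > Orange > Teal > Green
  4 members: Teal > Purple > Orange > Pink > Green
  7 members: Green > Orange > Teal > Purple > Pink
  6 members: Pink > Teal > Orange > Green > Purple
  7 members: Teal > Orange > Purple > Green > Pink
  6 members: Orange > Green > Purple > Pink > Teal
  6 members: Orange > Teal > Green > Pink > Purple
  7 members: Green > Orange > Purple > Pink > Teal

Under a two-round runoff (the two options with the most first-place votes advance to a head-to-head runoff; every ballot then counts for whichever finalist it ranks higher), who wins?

Round 1 first-place votes: Teal 11, Pink 6, Orange 12, Purple 4, Green 14. Green and Orange advance.
Runoff: Green is ranked above Orange on 14 ballots, Orange above Green on 33.

Orange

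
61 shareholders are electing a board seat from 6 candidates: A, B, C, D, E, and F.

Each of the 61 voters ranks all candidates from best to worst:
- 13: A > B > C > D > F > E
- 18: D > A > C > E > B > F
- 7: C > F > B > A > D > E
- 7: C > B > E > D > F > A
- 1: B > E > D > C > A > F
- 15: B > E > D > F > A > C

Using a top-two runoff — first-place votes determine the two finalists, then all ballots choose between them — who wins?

Round 1 first-place votes: A 13, B 16, C 14, D 18, E 0, F 0. D and B advance.
Runoff: D is ranked above B on 18 ballots, B above D on 43.

B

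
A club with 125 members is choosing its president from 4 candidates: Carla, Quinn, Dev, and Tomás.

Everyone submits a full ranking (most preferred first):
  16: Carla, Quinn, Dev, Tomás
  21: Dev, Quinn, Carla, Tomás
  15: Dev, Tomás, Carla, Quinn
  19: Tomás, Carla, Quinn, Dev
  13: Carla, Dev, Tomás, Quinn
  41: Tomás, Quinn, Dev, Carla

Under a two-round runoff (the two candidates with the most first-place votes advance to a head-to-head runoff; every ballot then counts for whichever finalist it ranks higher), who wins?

Dev

Round 1 first-place votes: Carla 29, Quinn 0, Dev 36, Tomás 60. Tomás and Dev advance.
Runoff: Tomás is ranked above Dev on 60 ballots, Dev above Tomás on 65.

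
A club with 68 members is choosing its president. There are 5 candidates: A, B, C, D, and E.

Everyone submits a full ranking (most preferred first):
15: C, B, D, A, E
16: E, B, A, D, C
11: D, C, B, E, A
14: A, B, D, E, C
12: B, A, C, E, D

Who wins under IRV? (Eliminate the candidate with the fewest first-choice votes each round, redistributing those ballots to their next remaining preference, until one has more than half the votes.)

A

Round 1: A 14, B 12, C 15, D 11, E 16. D eliminated.
Round 2: A 14, B 12, C 26, E 16. B eliminated.
Round 3: A 26, C 26, E 16. E eliminated.
Round 4: A 42, C 26. A has a majority (≥35).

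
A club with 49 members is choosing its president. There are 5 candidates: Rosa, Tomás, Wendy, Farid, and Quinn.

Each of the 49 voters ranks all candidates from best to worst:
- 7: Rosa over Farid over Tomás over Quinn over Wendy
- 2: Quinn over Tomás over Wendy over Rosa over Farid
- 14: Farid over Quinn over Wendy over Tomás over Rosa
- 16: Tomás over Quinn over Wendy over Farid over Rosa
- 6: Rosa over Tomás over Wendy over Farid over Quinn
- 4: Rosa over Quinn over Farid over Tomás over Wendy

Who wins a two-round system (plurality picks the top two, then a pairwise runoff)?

Tomás

Round 1 first-place votes: Rosa 17, Tomás 16, Wendy 0, Farid 14, Quinn 2. Rosa and Tomás advance.
Runoff: Rosa is ranked above Tomás on 17 ballots, Tomás above Rosa on 32.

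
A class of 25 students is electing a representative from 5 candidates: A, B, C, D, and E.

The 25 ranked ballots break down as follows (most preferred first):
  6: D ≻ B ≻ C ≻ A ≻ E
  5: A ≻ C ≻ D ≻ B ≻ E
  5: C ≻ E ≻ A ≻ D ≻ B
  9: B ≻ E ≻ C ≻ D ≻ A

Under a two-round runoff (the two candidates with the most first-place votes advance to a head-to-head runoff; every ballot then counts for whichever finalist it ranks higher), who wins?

Round 1 first-place votes: A 5, B 9, C 5, D 6, E 0. B and D advance.
Runoff: B is ranked above D on 9 ballots, D above B on 16.

D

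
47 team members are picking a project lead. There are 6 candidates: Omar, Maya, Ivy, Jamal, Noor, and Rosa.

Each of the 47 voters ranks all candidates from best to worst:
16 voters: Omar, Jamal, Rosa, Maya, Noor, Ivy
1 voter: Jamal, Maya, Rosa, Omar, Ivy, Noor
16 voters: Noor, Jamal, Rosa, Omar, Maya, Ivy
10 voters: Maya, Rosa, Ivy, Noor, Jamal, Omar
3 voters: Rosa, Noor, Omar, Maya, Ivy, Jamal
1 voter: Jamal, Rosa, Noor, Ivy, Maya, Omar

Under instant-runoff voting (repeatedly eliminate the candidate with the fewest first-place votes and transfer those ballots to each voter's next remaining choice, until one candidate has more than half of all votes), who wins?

Noor

Round 1: Omar 16, Maya 10, Ivy 0, Jamal 2, Noor 16, Rosa 3. Ivy eliminated.
Round 2: Omar 16, Maya 10, Jamal 2, Noor 16, Rosa 3. Jamal eliminated.
Round 3: Omar 16, Maya 11, Noor 16, Rosa 4. Rosa eliminated.
Round 4: Omar 16, Maya 11, Noor 20. Maya eliminated.
Round 5: Omar 17, Noor 30. Noor has a majority (≥24).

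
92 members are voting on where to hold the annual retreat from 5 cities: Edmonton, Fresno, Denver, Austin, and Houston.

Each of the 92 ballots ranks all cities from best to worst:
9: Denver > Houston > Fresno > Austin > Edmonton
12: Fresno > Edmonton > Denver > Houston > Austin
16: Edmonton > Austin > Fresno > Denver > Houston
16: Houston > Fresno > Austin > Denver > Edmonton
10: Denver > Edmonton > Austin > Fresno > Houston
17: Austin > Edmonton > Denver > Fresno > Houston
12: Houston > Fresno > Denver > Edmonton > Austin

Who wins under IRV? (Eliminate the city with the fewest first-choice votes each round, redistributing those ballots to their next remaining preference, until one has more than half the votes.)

Round 1: Edmonton 16, Fresno 12, Denver 19, Austin 17, Houston 28. Fresno eliminated.
Round 2: Edmonton 28, Denver 19, Austin 17, Houston 28. Austin eliminated.
Round 3: Edmonton 45, Denver 19, Houston 28. Denver eliminated.
Round 4: Edmonton 55, Houston 37. Edmonton has a majority (≥47).

Edmonton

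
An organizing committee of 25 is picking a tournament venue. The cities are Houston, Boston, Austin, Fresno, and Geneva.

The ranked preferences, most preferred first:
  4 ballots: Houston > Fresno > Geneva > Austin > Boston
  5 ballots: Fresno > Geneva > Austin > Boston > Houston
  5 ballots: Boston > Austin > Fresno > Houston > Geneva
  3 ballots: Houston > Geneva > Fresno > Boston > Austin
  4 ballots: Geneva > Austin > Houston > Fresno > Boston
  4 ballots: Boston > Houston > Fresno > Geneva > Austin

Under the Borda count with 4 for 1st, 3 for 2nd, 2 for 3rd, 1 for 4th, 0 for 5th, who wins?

Fresno

Houston: 4×4 + 5×0 + 5×1 + 3×4 + 4×2 + 4×3 = 53
Boston: 4×0 + 5×1 + 5×4 + 3×1 + 4×0 + 4×4 = 44
Austin: 4×1 + 5×2 + 5×3 + 3×0 + 4×3 + 4×0 = 41
Fresno: 4×3 + 5×4 + 5×2 + 3×2 + 4×1 + 4×2 = 60
Geneva: 4×2 + 5×3 + 5×0 + 3×3 + 4×4 + 4×1 = 52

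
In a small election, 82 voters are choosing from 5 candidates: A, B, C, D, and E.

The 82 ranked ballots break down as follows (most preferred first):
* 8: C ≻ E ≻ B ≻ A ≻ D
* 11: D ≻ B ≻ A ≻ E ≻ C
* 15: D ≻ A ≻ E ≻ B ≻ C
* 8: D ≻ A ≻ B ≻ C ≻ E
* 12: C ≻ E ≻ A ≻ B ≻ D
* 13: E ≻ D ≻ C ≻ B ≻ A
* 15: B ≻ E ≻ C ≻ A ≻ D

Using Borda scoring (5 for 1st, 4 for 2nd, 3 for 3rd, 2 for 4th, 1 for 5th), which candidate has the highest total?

A: 8×2 + 11×3 + 15×4 + 8×4 + 12×3 + 13×1 + 15×2 = 220
B: 8×3 + 11×4 + 15×2 + 8×3 + 12×2 + 13×2 + 15×5 = 247
C: 8×5 + 11×1 + 15×1 + 8×2 + 12×5 + 13×3 + 15×3 = 226
D: 8×1 + 11×5 + 15×5 + 8×5 + 12×1 + 13×4 + 15×1 = 257
E: 8×4 + 11×2 + 15×3 + 8×1 + 12×4 + 13×5 + 15×4 = 280

E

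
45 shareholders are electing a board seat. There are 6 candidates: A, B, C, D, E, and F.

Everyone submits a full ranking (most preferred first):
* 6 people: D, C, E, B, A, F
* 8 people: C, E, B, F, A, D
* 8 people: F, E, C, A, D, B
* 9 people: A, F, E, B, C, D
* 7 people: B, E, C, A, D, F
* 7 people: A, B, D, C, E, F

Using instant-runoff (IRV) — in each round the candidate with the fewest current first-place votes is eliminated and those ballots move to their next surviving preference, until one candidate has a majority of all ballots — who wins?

Round 1: A 16, B 7, C 8, D 6, E 0, F 8. E eliminated.
Round 2: A 16, B 7, C 8, D 6, F 8. D eliminated.
Round 3: A 16, B 7, C 14, F 8. B eliminated.
Round 4: A 16, C 21, F 8. F eliminated.
Round 5: A 16, C 29. C has a majority (≥23).

C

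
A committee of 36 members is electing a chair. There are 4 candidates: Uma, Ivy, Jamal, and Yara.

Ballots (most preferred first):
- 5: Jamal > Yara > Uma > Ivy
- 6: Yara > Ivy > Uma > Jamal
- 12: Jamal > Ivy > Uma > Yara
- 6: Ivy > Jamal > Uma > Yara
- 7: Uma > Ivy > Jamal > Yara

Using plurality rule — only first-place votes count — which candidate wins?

Jamal

First-place votes: Uma 7, Ivy 6, Jamal 17, Yara 6.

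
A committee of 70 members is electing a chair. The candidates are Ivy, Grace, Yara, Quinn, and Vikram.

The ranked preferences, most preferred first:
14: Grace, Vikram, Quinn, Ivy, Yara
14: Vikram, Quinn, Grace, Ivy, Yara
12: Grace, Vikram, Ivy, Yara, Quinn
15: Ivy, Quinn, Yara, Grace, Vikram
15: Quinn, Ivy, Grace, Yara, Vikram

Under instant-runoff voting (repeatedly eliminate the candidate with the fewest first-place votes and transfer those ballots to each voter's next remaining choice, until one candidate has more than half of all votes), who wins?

Round 1: Ivy 15, Grace 26, Yara 0, Quinn 15, Vikram 14. Yara eliminated.
Round 2: Ivy 15, Grace 26, Quinn 15, Vikram 14. Vikram eliminated.
Round 3: Ivy 15, Grace 26, Quinn 29. Ivy eliminated.
Round 4: Grace 26, Quinn 44. Quinn has a majority (≥36).

Quinn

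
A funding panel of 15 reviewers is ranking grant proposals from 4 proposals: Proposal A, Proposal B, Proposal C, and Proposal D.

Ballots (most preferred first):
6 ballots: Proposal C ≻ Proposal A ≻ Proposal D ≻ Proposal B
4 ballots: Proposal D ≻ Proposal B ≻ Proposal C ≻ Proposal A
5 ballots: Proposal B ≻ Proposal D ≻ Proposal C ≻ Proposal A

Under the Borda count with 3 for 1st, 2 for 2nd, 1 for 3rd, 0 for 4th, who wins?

Proposal A: 6×2 + 4×0 + 5×0 = 12
Proposal B: 6×0 + 4×2 + 5×3 = 23
Proposal C: 6×3 + 4×1 + 5×1 = 27
Proposal D: 6×1 + 4×3 + 5×2 = 28

Proposal D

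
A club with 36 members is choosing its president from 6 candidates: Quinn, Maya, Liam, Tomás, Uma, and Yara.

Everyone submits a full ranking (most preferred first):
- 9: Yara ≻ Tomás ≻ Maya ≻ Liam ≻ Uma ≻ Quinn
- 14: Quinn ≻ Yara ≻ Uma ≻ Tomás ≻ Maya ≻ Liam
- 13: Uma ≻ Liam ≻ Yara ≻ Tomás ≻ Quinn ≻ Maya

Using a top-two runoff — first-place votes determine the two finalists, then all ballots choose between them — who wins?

Round 1 first-place votes: Quinn 14, Maya 0, Liam 0, Tomás 0, Uma 13, Yara 9. Quinn and Uma advance.
Runoff: Quinn is ranked above Uma on 14 ballots, Uma above Quinn on 22.

Uma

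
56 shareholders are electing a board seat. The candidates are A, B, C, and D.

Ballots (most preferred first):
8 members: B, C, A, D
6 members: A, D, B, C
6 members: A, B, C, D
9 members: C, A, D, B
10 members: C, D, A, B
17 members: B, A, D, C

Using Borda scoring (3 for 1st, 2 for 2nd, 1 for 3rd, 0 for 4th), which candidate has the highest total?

A

A: 8×1 + 6×3 + 6×3 + 9×2 + 10×1 + 17×2 = 106
B: 8×3 + 6×1 + 6×2 + 9×0 + 10×0 + 17×3 = 93
C: 8×2 + 6×0 + 6×1 + 9×3 + 10×3 + 17×0 = 79
D: 8×0 + 6×2 + 6×0 + 9×1 + 10×2 + 17×1 = 58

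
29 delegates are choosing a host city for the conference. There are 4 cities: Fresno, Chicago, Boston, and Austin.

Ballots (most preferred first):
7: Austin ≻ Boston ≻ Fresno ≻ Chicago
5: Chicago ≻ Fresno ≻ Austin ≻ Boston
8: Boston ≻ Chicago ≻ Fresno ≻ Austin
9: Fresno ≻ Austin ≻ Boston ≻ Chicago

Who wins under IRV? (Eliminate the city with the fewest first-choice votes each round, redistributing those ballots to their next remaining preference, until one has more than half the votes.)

Boston

Round 1: Fresno 9, Chicago 5, Boston 8, Austin 7. Chicago eliminated.
Round 2: Fresno 14, Boston 8, Austin 7. Austin eliminated.
Round 3: Fresno 14, Boston 15. Boston has a majority (≥15).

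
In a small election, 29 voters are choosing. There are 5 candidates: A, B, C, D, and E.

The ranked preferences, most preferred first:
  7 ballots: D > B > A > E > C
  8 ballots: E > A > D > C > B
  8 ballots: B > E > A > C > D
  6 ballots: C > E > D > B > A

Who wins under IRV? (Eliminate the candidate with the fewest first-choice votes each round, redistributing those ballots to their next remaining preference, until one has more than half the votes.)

Round 1: A 0, B 8, C 6, D 7, E 8. A eliminated.
Round 2: B 8, C 6, D 7, E 8. C eliminated.
Round 3: B 8, D 7, E 14. D eliminated.
Round 4: B 15, E 14. B has a majority (≥15).

B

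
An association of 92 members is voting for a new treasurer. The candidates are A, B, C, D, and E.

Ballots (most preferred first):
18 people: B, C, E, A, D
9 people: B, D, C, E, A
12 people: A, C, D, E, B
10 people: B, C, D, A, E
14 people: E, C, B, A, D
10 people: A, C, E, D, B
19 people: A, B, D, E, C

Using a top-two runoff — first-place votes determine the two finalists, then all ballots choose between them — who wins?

B

Round 1 first-place votes: A 41, B 37, C 0, D 0, E 14. A and B advance.
Runoff: A is ranked above B on 41 ballots, B above A on 51.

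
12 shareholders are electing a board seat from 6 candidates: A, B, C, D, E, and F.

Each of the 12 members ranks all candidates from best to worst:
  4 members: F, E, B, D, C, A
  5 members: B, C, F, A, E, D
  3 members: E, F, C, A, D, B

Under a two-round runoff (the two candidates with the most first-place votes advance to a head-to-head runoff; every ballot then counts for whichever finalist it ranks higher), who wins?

F

Round 1 first-place votes: A 0, B 5, C 0, D 0, E 3, F 4. B and F advance.
Runoff: B is ranked above F on 5 ballots, F above B on 7.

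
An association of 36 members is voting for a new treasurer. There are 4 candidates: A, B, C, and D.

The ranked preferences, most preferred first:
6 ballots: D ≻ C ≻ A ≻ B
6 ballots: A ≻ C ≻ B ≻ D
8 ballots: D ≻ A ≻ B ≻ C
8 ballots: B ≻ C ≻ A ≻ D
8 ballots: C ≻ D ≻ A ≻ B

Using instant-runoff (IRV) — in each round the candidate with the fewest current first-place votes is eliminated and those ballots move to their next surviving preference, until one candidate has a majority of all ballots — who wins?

Round 1: A 6, B 8, C 8, D 14. A eliminated.
Round 2: B 8, C 14, D 14. B eliminated.
Round 3: C 22, D 14. C has a majority (≥19).

C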